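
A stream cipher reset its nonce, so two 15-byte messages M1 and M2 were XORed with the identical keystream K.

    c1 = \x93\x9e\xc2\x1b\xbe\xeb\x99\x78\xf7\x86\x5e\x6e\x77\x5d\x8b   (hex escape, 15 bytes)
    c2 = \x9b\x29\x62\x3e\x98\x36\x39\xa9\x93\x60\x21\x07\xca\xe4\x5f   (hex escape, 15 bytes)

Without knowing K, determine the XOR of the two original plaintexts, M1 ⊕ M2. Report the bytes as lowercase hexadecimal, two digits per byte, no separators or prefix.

c1 ⊕ c2 = (M1 ⊕ K) ⊕ (M2 ⊕ K) = M1 ⊕ M2 — the shared key cancels under XOR.
147 XOR 155 =   8
158 XOR  41 = 183
194 XOR  98 = 160
 27 XOR  62 =  37
190 XOR 152 =  38
235 XOR  54 = 221
153 XOR  57 = 160
120 XOR 169 = 209
247 XOR 147 = 100
134 XOR  96 = 230
 94 XOR  33 = 127
110 XOR   7 = 105
119 XOR 202 = 189
 93 XOR 228 = 185
139 XOR  95 = 212

08b7a02526dda0d164e67f69bdb9d4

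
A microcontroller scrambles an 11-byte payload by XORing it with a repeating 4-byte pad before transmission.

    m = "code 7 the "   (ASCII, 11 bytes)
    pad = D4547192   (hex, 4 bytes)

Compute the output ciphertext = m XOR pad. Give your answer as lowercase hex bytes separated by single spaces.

b7 3b 15 f7 f4 63 51 e6 bc 31 51

The 4-byte key repeats, so the effective keystream is d4 54 71 92 d4 54 71 92 d4 54 71.
byte 0: 63 ⊕ d4 = b7
byte 1: 6f ⊕ 54 = 3b
byte 2: 64 ⊕ 71 = 15
byte 3: 65 ⊕ 92 = f7
byte 4: 20 ⊕ d4 = f4
byte 5: 37 ⊕ 54 = 63
byte 6: 20 ⊕ 71 = 51
byte 7: 74 ⊕ 92 = e6
byte 8: 68 ⊕ d4 = bc
byte 9: 65 ⊕ 54 = 31
byte 10: 20 ⊕ 71 = 51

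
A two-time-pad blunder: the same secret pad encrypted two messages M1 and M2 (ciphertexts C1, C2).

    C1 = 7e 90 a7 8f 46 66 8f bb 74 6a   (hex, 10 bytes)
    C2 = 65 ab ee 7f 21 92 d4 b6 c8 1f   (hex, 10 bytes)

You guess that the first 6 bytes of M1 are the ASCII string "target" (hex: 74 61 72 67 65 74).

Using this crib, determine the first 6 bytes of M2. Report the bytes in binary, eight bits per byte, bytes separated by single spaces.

First, C1 ⊕ C2 = (M1 ⊕ K) ⊕ (M2 ⊕ K) = M1 ⊕ M2, so the key drops out. Then M2 = (M1 ⊕ M2) ⊕ M1 over the first 6 bytes.
byte 0: (7e xor 65) xor 74 = 1b xor 74 = 6f
byte 1: (90 xor ab) xor 61 = 3b xor 61 = 5a
byte 2: (a7 xor ee) xor 72 = 49 xor 72 = 3b
byte 3: (8f xor 7f) xor 67 = f0 xor 67 = 97
byte 4: (46 xor 21) xor 65 = 67 xor 65 = 02
byte 5: (66 xor 92) xor 74 = f4 xor 74 = 80

01101111 01011010 00111011 10010111 00000010 10000000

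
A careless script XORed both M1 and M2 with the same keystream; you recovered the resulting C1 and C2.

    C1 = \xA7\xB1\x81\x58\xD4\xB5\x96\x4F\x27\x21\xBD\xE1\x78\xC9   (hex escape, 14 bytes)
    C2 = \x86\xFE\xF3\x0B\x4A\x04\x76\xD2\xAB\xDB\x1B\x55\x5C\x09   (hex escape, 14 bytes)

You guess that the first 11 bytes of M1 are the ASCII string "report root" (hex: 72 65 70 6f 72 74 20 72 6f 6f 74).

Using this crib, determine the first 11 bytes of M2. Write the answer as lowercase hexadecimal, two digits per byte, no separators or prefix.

First, C1 ⊕ C2 = (M1 ⊕ K) ⊕ (M2 ⊕ K) = M1 ⊕ M2, so the key drops out. Then M2 = (M1 ⊕ M2) ⊕ M1 over the first 11 bytes.
byte 0: (a7 xor 86) xor 72 = 21 xor 72 = 53
byte 1: (b1 xor fe) xor 65 = 4f xor 65 = 2a
byte 2: (81 xor f3) xor 70 = 72 xor 70 = 02
byte 3: (58 xor 0b) xor 6f = 53 xor 6f = 3c
byte 4: (d4 xor 4a) xor 72 = 9e xor 72 = ec
byte 5: (b5 xor 04) xor 74 = b1 xor 74 = c5
byte 6: (96 xor 76) xor 20 = e0 xor 20 = c0
byte 7: (4f xor d2) xor 72 = 9d xor 72 = ef
byte 8: (27 xor ab) xor 6f = 8c xor 6f = e3
byte 9: (21 xor db) xor 6f = fa xor 6f = 95
byte 10: (bd xor 1b) xor 74 = a6 xor 74 = d2

532a023cecc5c0efe395d2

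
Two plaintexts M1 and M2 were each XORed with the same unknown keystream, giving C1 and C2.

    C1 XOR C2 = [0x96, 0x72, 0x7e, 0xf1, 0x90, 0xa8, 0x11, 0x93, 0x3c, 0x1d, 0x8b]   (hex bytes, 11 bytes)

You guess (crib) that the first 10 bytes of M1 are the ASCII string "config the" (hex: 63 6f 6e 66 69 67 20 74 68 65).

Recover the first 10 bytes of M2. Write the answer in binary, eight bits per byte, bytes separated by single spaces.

11110101 00011101 00010000 10010111 11111001 11001111 00110001 11100111 01010100 01111000

Since C1 ⊕ C2 = M1 ⊕ M2, XORing with the guessed M1 bytes yields the corresponding M2 bytes: M2 = (C1 ⊕ C2) ⊕ M1.
150 xor  99 = 245
114 xor 111 =  29
126 xor 110 =  16
241 xor 102 = 151
144 xor 105 = 249
168 xor 103 = 207
 17 xor  32 =  49
147 xor 116 = 231
 60 xor 104 =  84
 29 xor 101 = 120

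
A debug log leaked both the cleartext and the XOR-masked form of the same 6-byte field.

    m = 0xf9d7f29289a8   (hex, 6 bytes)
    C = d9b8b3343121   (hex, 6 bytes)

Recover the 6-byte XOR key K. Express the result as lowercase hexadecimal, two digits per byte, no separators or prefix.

206f41a6b889

Since C = m ⊕ K, XORing both sides with m gives K = m ⊕ C.
11111001 xor 11011001 = 00100000
11010111 xor 10111000 = 01101111
11110010 xor 10110011 = 01000001
10010010 xor 00110100 = 10100110
10001001 xor 00110001 = 10111000
10101000 xor 00100001 = 10001001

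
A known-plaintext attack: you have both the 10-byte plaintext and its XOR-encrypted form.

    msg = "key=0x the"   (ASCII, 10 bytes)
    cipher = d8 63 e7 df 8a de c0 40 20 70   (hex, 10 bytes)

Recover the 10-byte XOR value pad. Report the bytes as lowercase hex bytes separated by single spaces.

b3 06 9e e2 ba a6 e0 34 48 15

Since cipher = msg ⊕ pad, XORing both sides with msg gives pad = msg ⊕ cipher.
6b XOR d8 = b3
65 XOR 63 = 06
79 XOR e7 = 9e
3d XOR df = e2
30 XOR 8a = ba
78 XOR de = a6
20 XOR c0 = e0
74 XOR 40 = 34
68 XOR 20 = 48
65 XOR 70 = 15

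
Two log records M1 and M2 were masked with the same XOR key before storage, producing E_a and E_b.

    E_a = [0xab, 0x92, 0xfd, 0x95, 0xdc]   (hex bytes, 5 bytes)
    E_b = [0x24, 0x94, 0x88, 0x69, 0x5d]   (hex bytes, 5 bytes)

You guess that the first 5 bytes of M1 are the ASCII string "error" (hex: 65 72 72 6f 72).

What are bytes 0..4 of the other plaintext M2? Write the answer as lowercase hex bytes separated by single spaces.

ea 74 07 93 f3

First, E_a ⊕ E_b = (M1 ⊕ K) ⊕ (M2 ⊕ K) = M1 ⊕ M2, so the key drops out. Then M2 = (M1 ⊕ M2) ⊕ M1 over the first 5 bytes.
byte 0: (ab ^ 24) ^ 65 = 8f ^ 65 = ea
byte 1: (92 ^ 94) ^ 72 = 06 ^ 72 = 74
byte 2: (fd ^ 88) ^ 72 = 75 ^ 72 = 07
byte 3: (95 ^ 69) ^ 6f = fc ^ 6f = 93
byte 4: (dc ^ 5d) ^ 72 = 81 ^ 72 = f3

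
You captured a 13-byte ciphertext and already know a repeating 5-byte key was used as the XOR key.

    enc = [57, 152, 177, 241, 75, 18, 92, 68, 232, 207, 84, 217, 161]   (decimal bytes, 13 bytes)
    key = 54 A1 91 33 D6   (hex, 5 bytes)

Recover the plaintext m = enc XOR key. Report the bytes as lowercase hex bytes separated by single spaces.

6d 39 20 c2 9d 46 fd d5 db 19 00 78 30

The 5-byte key repeats, so the effective keystream is 54 a1 91 33 d6 54 a1 91 33 d6 54 a1 91.
byte 0:  57 XOR  84 = 109
byte 1: 152 XOR 161 =  57
byte 2: 177 XOR 145 =  32
byte 3: 241 XOR  51 = 194
byte 4:  75 XOR 214 = 157
byte 5:  18 XOR  84 =  70
byte 6:  92 XOR 161 = 253
byte 7:  68 XOR 145 = 213
byte 8: 232 XOR  51 = 219
byte 9: 207 XOR 214 =  25
byte 10:  84 XOR  84 =   0
byte 11: 217 XOR 161 = 120
byte 12: 161 XOR 145 =  48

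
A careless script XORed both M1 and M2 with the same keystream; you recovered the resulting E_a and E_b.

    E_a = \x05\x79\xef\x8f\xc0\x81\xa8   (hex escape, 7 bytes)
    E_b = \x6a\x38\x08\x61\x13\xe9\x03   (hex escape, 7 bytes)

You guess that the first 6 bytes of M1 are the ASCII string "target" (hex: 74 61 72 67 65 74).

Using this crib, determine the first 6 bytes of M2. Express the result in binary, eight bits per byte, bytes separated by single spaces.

First, E_a ⊕ E_b = (M1 ⊕ K) ⊕ (M2 ⊕ K) = M1 ⊕ M2, so the key drops out. Then M2 = (M1 ⊕ M2) ⊕ M1 over the first 6 bytes.
byte 0: (05 XOR 6a) XOR 74 = 6f XOR 74 = 1b
byte 1: (79 XOR 38) XOR 61 = 41 XOR 61 = 20
byte 2: (ef XOR 08) XOR 72 = e7 XOR 72 = 95
byte 3: (8f XOR 61) XOR 67 = ee XOR 67 = 89
byte 4: (c0 XOR 13) XOR 65 = d3 XOR 65 = b6
byte 5: (81 XOR e9) XOR 74 = 68 XOR 74 = 1c

00011011 00100000 10010101 10001001 10110110 00011100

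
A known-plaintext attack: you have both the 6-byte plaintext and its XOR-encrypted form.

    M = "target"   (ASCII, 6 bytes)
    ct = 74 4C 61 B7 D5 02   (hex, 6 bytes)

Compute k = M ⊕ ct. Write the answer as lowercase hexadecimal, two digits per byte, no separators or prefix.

Since ct = M ⊕ k, XORing both sides with M gives k = M ⊕ ct.
byte 0: 116 ⊕ 116 =   0
byte 1:  97 ⊕  76 =  45
byte 2: 114 ⊕  97 =  19
byte 3: 103 ⊕ 183 = 208
byte 4: 101 ⊕ 213 = 176
byte 5: 116 ⊕   2 = 118

002d13d0b076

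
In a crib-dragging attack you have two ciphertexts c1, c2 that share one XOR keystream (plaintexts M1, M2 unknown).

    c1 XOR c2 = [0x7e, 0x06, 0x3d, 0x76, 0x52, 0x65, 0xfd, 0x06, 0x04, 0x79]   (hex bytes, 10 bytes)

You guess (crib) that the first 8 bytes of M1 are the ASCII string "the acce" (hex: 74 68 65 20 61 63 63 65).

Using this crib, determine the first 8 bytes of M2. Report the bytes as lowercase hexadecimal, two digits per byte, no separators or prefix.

Since c1 ⊕ c2 = M1 ⊕ M2, XORing with the guessed M1 bytes yields the corresponding M2 bytes: M2 = (c1 ⊕ c2) ⊕ M1.
byte 0: 126 ⊕ 116 =  10
byte 1:   6 ⊕ 104 = 110
byte 2:  61 ⊕ 101 =  88
byte 3: 118 ⊕  32 =  86
byte 4:  82 ⊕  97 =  51
byte 5: 101 ⊕  99 =   6
byte 6: 253 ⊕  99 = 158
byte 7:   6 ⊕ 101 =  99

0a6e585633069e63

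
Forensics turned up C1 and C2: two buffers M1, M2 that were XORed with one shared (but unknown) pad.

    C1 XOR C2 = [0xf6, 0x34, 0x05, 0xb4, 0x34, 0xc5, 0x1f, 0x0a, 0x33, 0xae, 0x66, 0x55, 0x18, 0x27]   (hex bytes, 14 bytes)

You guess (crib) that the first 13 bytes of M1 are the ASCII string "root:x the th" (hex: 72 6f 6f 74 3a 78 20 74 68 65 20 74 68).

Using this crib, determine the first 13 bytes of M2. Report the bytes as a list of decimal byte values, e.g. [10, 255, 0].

Since C1 ⊕ C2 = M1 ⊕ M2, XORing with the guessed M1 bytes yields the corresponding M2 bytes: M2 = (C1 ⊕ C2) ⊕ M1.
byte 0: 246 ^ 114 = 132
byte 1:  52 ^ 111 =  91
byte 2:   5 ^ 111 = 106
byte 3: 180 ^ 116 = 192
byte 4:  52 ^  58 =  14
byte 5: 197 ^ 120 = 189
byte 6:  31 ^  32 =  63
byte 7:  10 ^ 116 = 126
byte 8:  51 ^ 104 =  91
byte 9: 174 ^ 101 = 203
byte 10: 102 ^  32 =  70
byte 11:  85 ^ 116 =  33
byte 12:  24 ^ 104 = 112

[132, 91, 106, 192, 14, 189, 63, 126, 91, 203, 70, 33, 112]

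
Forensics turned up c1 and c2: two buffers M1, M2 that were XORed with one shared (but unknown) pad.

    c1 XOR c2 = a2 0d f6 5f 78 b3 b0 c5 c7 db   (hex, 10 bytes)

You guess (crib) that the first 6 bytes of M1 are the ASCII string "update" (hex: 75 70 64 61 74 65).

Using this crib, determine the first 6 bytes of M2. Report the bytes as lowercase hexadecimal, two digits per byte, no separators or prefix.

Since c1 ⊕ c2 = M1 ⊕ M2, XORing with the guessed M1 bytes yields the corresponding M2 bytes: M2 = (c1 ⊕ c2) ⊕ M1.
10100010 ^ 01110101 = 11010111
00001101 ^ 01110000 = 01111101
11110110 ^ 01100100 = 10010010
01011111 ^ 01100001 = 00111110
01111000 ^ 01110100 = 00001100
10110011 ^ 01100101 = 11010110

d77d923e0cd6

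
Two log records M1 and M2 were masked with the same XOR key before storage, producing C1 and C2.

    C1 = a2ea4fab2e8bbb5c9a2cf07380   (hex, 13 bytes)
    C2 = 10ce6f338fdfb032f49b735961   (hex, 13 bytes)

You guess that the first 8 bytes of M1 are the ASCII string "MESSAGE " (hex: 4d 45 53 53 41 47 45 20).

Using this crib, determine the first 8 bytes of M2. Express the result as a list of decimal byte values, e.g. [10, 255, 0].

First, C1 ⊕ C2 = (M1 ⊕ K) ⊕ (M2 ⊕ K) = M1 ⊕ M2, so the key drops out. Then M2 = (M1 ⊕ M2) ⊕ M1 over the first 8 bytes.
byte 0: (a2 XOR 10) XOR 4d = b2 XOR 4d = ff
byte 1: (ea XOR ce) XOR 45 = 24 XOR 45 = 61
byte 2: (4f XOR 6f) XOR 53 = 20 XOR 53 = 73
byte 3: (ab XOR 33) XOR 53 = 98 XOR 53 = cb
byte 4: (2e XOR 8f) XOR 41 = a1 XOR 41 = e0
byte 5: (8b XOR df) XOR 47 = 54 XOR 47 = 13
byte 6: (bb XOR b0) XOR 45 = 0b XOR 45 = 4e
byte 7: (5c XOR 32) XOR 20 = 6e XOR 20 = 4e

[255, 97, 115, 203, 224, 19, 78, 78]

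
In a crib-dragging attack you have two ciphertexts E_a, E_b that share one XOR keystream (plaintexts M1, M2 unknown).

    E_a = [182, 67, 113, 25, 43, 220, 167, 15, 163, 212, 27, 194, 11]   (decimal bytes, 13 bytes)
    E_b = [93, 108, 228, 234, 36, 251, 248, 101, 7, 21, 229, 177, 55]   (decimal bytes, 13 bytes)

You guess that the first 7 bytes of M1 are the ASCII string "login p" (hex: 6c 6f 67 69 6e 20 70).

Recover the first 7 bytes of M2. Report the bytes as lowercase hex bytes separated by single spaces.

First, E_a ⊕ E_b = (M1 ⊕ K) ⊕ (M2 ⊕ K) = M1 ⊕ M2, so the key drops out. Then M2 = (M1 ⊕ M2) ⊕ M1 over the first 7 bytes.
byte 0: (b6 xor 5d) xor 6c = eb xor 6c = 87
byte 1: (43 xor 6c) xor 6f = 2f xor 6f = 40
byte 2: (71 xor e4) xor 67 = 95 xor 67 = f2
byte 3: (19 xor ea) xor 69 = f3 xor 69 = 9a
byte 4: (2b xor 24) xor 6e = 0f xor 6e = 61
byte 5: (dc xor fb) xor 20 = 27 xor 20 = 07
byte 6: (a7 xor f8) xor 70 = 5f xor 70 = 2f

87 40 f2 9a 61 07 2f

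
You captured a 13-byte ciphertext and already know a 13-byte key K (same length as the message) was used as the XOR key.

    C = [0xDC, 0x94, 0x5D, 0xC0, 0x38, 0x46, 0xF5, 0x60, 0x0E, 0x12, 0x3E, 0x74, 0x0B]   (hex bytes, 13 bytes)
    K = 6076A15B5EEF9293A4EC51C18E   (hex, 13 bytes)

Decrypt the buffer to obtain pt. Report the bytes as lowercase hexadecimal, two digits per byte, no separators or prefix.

bce2fc9b66a967f3aafe6fb585

XOR is its own inverse, so applying the key byte-wise gives the result directly.
220 ^  96 = 188
148 ^ 118 = 226
 93 ^ 161 = 252
192 ^  91 = 155
 56 ^  94 = 102
 70 ^ 239 = 169
245 ^ 146 = 103
 96 ^ 147 = 243
 14 ^ 164 = 170
 18 ^ 236 = 254
 62 ^  81 = 111
116 ^ 193 = 181
 11 ^ 142 = 133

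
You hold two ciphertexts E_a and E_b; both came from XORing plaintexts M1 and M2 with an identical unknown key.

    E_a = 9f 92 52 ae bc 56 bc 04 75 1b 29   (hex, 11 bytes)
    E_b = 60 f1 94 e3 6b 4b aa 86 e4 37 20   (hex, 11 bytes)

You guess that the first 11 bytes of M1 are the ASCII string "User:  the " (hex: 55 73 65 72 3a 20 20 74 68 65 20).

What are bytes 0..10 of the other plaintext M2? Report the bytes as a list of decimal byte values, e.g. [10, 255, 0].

[170, 16, 163, 63, 237, 61, 54, 246, 249, 73, 41]

First, E_a ⊕ E_b = (M1 ⊕ K) ⊕ (M2 ⊕ K) = M1 ⊕ M2, so the key drops out. Then M2 = (M1 ⊕ M2) ⊕ M1 over the first 11 bytes.
byte 0: (9f ^ 60) ^ 55 = ff ^ 55 = aa
byte 1: (92 ^ f1) ^ 73 = 63 ^ 73 = 10
byte 2: (52 ^ 94) ^ 65 = c6 ^ 65 = a3
byte 3: (ae ^ e3) ^ 72 = 4d ^ 72 = 3f
byte 4: (bc ^ 6b) ^ 3a = d7 ^ 3a = ed
byte 5: (56 ^ 4b) ^ 20 = 1d ^ 20 = 3d
byte 6: (bc ^ aa) ^ 20 = 16 ^ 20 = 36
byte 7: (04 ^ 86) ^ 74 = 82 ^ 74 = f6
byte 8: (75 ^ e4) ^ 68 = 91 ^ 68 = f9
byte 9: (1b ^ 37) ^ 65 = 2c ^ 65 = 49
byte 10: (29 ^ 20) ^ 20 = 09 ^ 20 = 29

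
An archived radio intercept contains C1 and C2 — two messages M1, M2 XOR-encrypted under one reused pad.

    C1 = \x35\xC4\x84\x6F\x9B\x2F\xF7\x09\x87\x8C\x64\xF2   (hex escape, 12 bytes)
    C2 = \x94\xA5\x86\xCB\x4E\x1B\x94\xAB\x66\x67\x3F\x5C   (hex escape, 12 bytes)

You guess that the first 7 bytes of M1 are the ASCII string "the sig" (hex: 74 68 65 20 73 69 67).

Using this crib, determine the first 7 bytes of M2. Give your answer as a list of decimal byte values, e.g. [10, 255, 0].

[213, 9, 103, 132, 166, 93, 4]

First, C1 ⊕ C2 = (M1 ⊕ K) ⊕ (M2 ⊕ K) = M1 ⊕ M2, so the key drops out. Then M2 = (M1 ⊕ M2) ⊕ M1 over the first 7 bytes.
byte 0: (35 ⊕ 94) ⊕ 74 = a1 ⊕ 74 = d5
byte 1: (c4 ⊕ a5) ⊕ 68 = 61 ⊕ 68 = 09
byte 2: (84 ⊕ 86) ⊕ 65 = 02 ⊕ 65 = 67
byte 3: (6f ⊕ cb) ⊕ 20 = a4 ⊕ 20 = 84
byte 4: (9b ⊕ 4e) ⊕ 73 = d5 ⊕ 73 = a6
byte 5: (2f ⊕ 1b) ⊕ 69 = 34 ⊕ 69 = 5d
byte 6: (f7 ⊕ 94) ⊕ 67 = 63 ⊕ 67 = 04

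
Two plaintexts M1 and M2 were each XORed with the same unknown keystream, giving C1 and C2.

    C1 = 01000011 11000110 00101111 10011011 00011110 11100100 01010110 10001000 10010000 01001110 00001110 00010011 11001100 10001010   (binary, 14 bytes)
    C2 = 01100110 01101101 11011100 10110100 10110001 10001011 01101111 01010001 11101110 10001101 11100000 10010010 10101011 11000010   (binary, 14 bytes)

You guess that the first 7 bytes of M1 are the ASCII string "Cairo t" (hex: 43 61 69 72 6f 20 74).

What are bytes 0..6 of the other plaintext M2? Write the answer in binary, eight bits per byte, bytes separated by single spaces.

First, C1 ⊕ C2 = (M1 ⊕ K) ⊕ (M2 ⊕ K) = M1 ⊕ M2, so the key drops out. Then M2 = (M1 ⊕ M2) ⊕ M1 over the first 7 bytes.
byte 0: (43 ^ 66) ^ 43 = 25 ^ 43 = 66
byte 1: (c6 ^ 6d) ^ 61 = ab ^ 61 = ca
byte 2: (2f ^ dc) ^ 69 = f3 ^ 69 = 9a
byte 3: (9b ^ b4) ^ 72 = 2f ^ 72 = 5d
byte 4: (1e ^ b1) ^ 6f = af ^ 6f = c0
byte 5: (e4 ^ 8b) ^ 20 = 6f ^ 20 = 4f
byte 6: (56 ^ 6f) ^ 74 = 39 ^ 74 = 4d

01100110 11001010 10011010 01011101 11000000 01001111 01001101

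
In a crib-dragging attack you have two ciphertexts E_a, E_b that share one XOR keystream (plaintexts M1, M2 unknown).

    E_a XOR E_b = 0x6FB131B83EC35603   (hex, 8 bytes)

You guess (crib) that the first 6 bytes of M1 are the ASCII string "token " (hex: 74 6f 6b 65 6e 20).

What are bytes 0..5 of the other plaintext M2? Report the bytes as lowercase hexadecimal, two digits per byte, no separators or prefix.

1bde5add50e3

Since E_a ⊕ E_b = M1 ⊕ M2, XORing with the guessed M1 bytes yields the corresponding M2 bytes: M2 = (E_a ⊕ E_b) ⊕ M1.
byte 0: 01101111 xor 01110100 = 00011011
byte 1: 10110001 xor 01101111 = 11011110
byte 2: 00110001 xor 01101011 = 01011010
byte 3: 10111000 xor 01100101 = 11011101
byte 4: 00111110 xor 01101110 = 01010000
byte 5: 11000011 xor 00100000 = 11100011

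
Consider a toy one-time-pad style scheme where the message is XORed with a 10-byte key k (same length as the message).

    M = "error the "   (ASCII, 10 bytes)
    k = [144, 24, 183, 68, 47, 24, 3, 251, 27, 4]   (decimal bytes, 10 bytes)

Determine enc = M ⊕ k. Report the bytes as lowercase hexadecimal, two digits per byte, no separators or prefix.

XOR is its own inverse, so applying the key byte-wise gives the result directly.
01100101 xor 10010000 = 11110101
01110010 xor 00011000 = 01101010
01110010 xor 10110111 = 11000101
01101111 xor 01000100 = 00101011
01110010 xor 00101111 = 01011101
00100000 xor 00011000 = 00111000
01110100 xor 00000011 = 01110111
01101000 xor 11111011 = 10010011
01100101 xor 00011011 = 01111110
00100000 xor 00000100 = 00100100

f56ac52b5d3877937e24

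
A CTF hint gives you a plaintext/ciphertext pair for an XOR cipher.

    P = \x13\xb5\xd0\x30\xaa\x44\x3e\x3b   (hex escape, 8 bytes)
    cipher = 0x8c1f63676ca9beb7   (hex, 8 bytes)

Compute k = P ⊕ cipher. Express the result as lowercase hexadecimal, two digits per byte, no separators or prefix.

9faab357c6ed808c

Since cipher = P ⊕ k, XORing both sides with P gives k = P ⊕ cipher.
13 ⊕ 8c = 9f
b5 ⊕ 1f = aa
d0 ⊕ 63 = b3
30 ⊕ 67 = 57
aa ⊕ 6c = c6
44 ⊕ a9 = ed
3e ⊕ be = 80
3b ⊕ b7 = 8c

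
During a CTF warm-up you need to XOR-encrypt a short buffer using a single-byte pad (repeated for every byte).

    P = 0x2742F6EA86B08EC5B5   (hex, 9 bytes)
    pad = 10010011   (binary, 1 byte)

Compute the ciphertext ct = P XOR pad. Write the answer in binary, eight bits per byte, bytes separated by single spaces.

10110100 11010001 01100101 01111001 00010101 00100011 00011101 01010110 00100110

The 1-byte key repeats, so the effective keystream is 93 93 93 93 93 93 93 93 93.
byte 0: 00100111 ⊕ 10010011 = 10110100
byte 1: 01000010 ⊕ 10010011 = 11010001
byte 2: 11110110 ⊕ 10010011 = 01100101
byte 3: 11101010 ⊕ 10010011 = 01111001
byte 4: 10000110 ⊕ 10010011 = 00010101
byte 5: 10110000 ⊕ 10010011 = 00100011
byte 6: 10001110 ⊕ 10010011 = 00011101
byte 7: 11000101 ⊕ 10010011 = 01010110
byte 8: 10110101 ⊕ 10010011 = 00100110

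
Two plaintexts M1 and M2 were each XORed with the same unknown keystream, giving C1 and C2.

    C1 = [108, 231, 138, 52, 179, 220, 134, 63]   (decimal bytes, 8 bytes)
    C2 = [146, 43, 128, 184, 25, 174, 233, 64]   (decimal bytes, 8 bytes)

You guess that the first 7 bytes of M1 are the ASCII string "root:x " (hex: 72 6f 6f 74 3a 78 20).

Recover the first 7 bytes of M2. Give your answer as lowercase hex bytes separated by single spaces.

First, C1 ⊕ C2 = (M1 ⊕ K) ⊕ (M2 ⊕ K) = M1 ⊕ M2, so the key drops out. Then M2 = (M1 ⊕ M2) ⊕ M1 over the first 7 bytes.
byte 0: (6c xor 92) xor 72 = fe xor 72 = 8c
byte 1: (e7 xor 2b) xor 6f = cc xor 6f = a3
byte 2: (8a xor 80) xor 6f = 0a xor 6f = 65
byte 3: (34 xor b8) xor 74 = 8c xor 74 = f8
byte 4: (b3 xor 19) xor 3a = aa xor 3a = 90
byte 5: (dc xor ae) xor 78 = 72 xor 78 = 0a
byte 6: (86 xor e9) xor 20 = 6f xor 20 = 4f

8c a3 65 f8 90 0a 4f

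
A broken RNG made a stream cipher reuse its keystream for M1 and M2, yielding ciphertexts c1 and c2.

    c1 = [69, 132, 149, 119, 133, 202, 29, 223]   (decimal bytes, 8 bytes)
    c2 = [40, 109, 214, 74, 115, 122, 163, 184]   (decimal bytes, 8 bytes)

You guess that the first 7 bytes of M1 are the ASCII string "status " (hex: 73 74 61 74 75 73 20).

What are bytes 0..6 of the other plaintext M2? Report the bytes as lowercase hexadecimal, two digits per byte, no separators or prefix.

1e9d224983c39e

First, c1 ⊕ c2 = (M1 ⊕ K) ⊕ (M2 ⊕ K) = M1 ⊕ M2, so the key drops out. Then M2 = (M1 ⊕ M2) ⊕ M1 over the first 7 bytes.
byte 0: (45 XOR 28) XOR 73 = 6d XOR 73 = 1e
byte 1: (84 XOR 6d) XOR 74 = e9 XOR 74 = 9d
byte 2: (95 XOR d6) XOR 61 = 43 XOR 61 = 22
byte 3: (77 XOR 4a) XOR 74 = 3d XOR 74 = 49
byte 4: (85 XOR 73) XOR 75 = f6 XOR 75 = 83
byte 5: (ca XOR 7a) XOR 73 = b0 XOR 73 = c3
byte 6: (1d XOR a3) XOR 20 = be XOR 20 = 9e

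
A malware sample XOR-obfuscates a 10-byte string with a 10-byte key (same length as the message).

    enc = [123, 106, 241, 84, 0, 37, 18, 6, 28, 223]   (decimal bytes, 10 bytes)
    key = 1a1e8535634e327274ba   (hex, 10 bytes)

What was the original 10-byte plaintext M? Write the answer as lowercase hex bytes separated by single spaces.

61 74 74 61 63 6b 20 74 68 65

01111011 ^ 00011010 = 01100001
01101010 ^ 00011110 = 01110100
11110001 ^ 10000101 = 01110100
01010100 ^ 00110101 = 01100001
00000000 ^ 01100011 = 01100011
00100101 ^ 01001110 = 01101011
00010010 ^ 00110010 = 00100000
00000110 ^ 01110010 = 01110100
00011100 ^ 01110100 = 01101000
11011111 ^ 10111010 = 01100101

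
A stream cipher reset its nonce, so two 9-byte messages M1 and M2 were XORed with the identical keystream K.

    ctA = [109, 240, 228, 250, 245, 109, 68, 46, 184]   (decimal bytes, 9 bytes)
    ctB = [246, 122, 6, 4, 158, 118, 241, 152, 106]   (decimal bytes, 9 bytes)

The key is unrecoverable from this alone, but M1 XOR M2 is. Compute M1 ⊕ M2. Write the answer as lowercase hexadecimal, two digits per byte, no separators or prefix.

ctA ⊕ ctB = (M1 ⊕ K) ⊕ (M2 ⊕ K) = M1 ⊕ M2 — the shared key cancels under XOR.
109 xor 246 = 155
240 xor 122 = 138
228 xor   6 = 226
250 xor   4 = 254
245 xor 158 = 107
109 xor 118 =  27
 68 xor 241 = 181
 46 xor 152 = 182
184 xor 106 = 210

9b8ae2fe6b1bb5b6d2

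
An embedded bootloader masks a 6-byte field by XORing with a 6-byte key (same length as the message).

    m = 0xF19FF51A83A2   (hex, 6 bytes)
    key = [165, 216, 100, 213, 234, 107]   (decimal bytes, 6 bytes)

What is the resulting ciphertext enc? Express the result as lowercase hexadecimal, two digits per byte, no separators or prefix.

544791cf69c9

f1 xor a5 = 54
9f xor d8 = 47
f5 xor 64 = 91
1a xor d5 = cf
83 xor ea = 69
a2 xor 6b = c9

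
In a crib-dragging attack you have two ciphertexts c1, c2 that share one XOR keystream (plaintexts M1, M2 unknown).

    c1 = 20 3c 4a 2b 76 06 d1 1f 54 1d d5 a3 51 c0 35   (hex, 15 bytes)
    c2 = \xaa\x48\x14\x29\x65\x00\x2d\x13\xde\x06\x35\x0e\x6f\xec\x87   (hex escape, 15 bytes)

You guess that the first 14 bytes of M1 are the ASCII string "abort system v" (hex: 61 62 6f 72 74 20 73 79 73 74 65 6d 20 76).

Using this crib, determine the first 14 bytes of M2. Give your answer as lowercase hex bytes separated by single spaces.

eb 16 31 70 67 26 8f 75 f9 6f 85 c0 1e 5a

First, c1 ⊕ c2 = (M1 ⊕ K) ⊕ (M2 ⊕ K) = M1 ⊕ M2, so the key drops out. Then M2 = (M1 ⊕ M2) ⊕ M1 over the first 14 bytes.
byte 0: (20 ^ aa) ^ 61 = 8a ^ 61 = eb
byte 1: (3c ^ 48) ^ 62 = 74 ^ 62 = 16
byte 2: (4a ^ 14) ^ 6f = 5e ^ 6f = 31
byte 3: (2b ^ 29) ^ 72 = 02 ^ 72 = 70
byte 4: (76 ^ 65) ^ 74 = 13 ^ 74 = 67
byte 5: (06 ^ 00) ^ 20 = 06 ^ 20 = 26
byte 6: (d1 ^ 2d) ^ 73 = fc ^ 73 = 8f
byte 7: (1f ^ 13) ^ 79 = 0c ^ 79 = 75
byte 8: (54 ^ de) ^ 73 = 8a ^ 73 = f9
byte 9: (1d ^ 06) ^ 74 = 1b ^ 74 = 6f
byte 10: (d5 ^ 35) ^ 65 = e0 ^ 65 = 85
byte 11: (a3 ^ 0e) ^ 6d = ad ^ 6d = c0
byte 12: (51 ^ 6f) ^ 20 = 3e ^ 20 = 1e
byte 13: (c0 ^ ec) ^ 76 = 2c ^ 76 = 5a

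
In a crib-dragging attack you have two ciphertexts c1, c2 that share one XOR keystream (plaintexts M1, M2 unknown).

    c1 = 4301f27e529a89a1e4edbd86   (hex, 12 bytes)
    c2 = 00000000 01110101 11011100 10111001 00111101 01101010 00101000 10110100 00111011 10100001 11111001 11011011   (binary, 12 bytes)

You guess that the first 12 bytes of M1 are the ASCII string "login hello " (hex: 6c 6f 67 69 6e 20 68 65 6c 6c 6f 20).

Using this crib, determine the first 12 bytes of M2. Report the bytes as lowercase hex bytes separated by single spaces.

2f 1b 49 ae 01 d0 c9 70 b3 20 2b 7d

First, c1 ⊕ c2 = (M1 ⊕ K) ⊕ (M2 ⊕ K) = M1 ⊕ M2, so the key drops out. Then M2 = (M1 ⊕ M2) ⊕ M1 over the first 12 bytes.
byte 0: (43 ^ 00) ^ 6c = 43 ^ 6c = 2f
byte 1: (01 ^ 75) ^ 6f = 74 ^ 6f = 1b
byte 2: (f2 ^ dc) ^ 67 = 2e ^ 67 = 49
byte 3: (7e ^ b9) ^ 69 = c7 ^ 69 = ae
byte 4: (52 ^ 3d) ^ 6e = 6f ^ 6e = 01
byte 5: (9a ^ 6a) ^ 20 = f0 ^ 20 = d0
byte 6: (89 ^ 28) ^ 68 = a1 ^ 68 = c9
byte 7: (a1 ^ b4) ^ 65 = 15 ^ 65 = 70
byte 8: (e4 ^ 3b) ^ 6c = df ^ 6c = b3
byte 9: (ed ^ a1) ^ 6c = 4c ^ 6c = 20
byte 10: (bd ^ f9) ^ 6f = 44 ^ 6f = 2b
byte 11: (86 ^ db) ^ 20 = 5d ^ 20 = 7d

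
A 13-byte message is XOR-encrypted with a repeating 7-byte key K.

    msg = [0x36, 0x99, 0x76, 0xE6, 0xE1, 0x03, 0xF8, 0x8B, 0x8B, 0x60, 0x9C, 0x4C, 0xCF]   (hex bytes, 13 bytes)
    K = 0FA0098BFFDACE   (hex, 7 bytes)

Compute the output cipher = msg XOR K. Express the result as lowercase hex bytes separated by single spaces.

The 7-byte key repeats, so the effective keystream is 0f a0 09 8b ff da ce 0f a0 09 8b ff da.
byte 0: 36 ⊕ 0f = 39
byte 1: 99 ⊕ a0 = 39
byte 2: 76 ⊕ 09 = 7f
byte 3: e6 ⊕ 8b = 6d
byte 4: e1 ⊕ ff = 1e
byte 5: 03 ⊕ da = d9
byte 6: f8 ⊕ ce = 36
byte 7: 8b ⊕ 0f = 84
byte 8: 8b ⊕ a0 = 2b
byte 9: 60 ⊕ 09 = 69
byte 10: 9c ⊕ 8b = 17
byte 11: 4c ⊕ ff = b3
byte 12: cf ⊕ da = 15

39 39 7f 6d 1e d9 36 84 2b 69 17 b3 15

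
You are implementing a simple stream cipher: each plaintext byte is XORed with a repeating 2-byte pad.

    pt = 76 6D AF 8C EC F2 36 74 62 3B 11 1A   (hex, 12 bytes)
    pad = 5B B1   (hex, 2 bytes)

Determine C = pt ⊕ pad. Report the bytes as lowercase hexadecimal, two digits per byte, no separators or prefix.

The 2-byte key repeats, so the effective keystream is 5b b1 5b b1 5b b1 5b b1 5b b1 5b b1.
byte 0: 76 xor 5b = 2d
byte 1: 6d xor b1 = dc
byte 2: af xor 5b = f4
byte 3: 8c xor b1 = 3d
byte 4: ec xor 5b = b7
byte 5: f2 xor b1 = 43
byte 6: 36 xor 5b = 6d
byte 7: 74 xor b1 = c5
byte 8: 62 xor 5b = 39
byte 9: 3b xor b1 = 8a
byte 10: 11 xor 5b = 4a
byte 11: 1a xor b1 = ab

2ddcf43db7436dc5398a4aab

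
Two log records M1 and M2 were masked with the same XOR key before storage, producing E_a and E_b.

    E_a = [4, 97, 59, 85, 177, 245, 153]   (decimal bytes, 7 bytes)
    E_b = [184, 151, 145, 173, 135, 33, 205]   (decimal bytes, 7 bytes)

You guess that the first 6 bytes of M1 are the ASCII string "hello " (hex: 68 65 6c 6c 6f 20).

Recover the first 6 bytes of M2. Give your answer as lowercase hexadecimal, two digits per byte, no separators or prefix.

First, E_a ⊕ E_b = (M1 ⊕ K) ⊕ (M2 ⊕ K) = M1 ⊕ M2, so the key drops out. Then M2 = (M1 ⊕ M2) ⊕ M1 over the first 6 bytes.
byte 0: (04 ^ b8) ^ 68 = bc ^ 68 = d4
byte 1: (61 ^ 97) ^ 65 = f6 ^ 65 = 93
byte 2: (3b ^ 91) ^ 6c = aa ^ 6c = c6
byte 3: (55 ^ ad) ^ 6c = f8 ^ 6c = 94
byte 4: (b1 ^ 87) ^ 6f = 36 ^ 6f = 59
byte 5: (f5 ^ 21) ^ 20 = d4 ^ 20 = f4

d493c69459f4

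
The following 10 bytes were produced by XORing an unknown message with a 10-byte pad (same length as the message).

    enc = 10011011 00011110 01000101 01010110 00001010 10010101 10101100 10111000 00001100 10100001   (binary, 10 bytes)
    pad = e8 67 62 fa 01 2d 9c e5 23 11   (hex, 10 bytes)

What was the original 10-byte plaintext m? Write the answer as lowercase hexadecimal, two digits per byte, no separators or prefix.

XOR is its own inverse, so applying the key byte-wise gives the result directly.
byte 0: 9b ⊕ e8 = 73
byte 1: 1e ⊕ 67 = 79
byte 2: 45 ⊕ 62 = 27
byte 3: 56 ⊕ fa = ac
byte 4: 0a ⊕ 01 = 0b
byte 5: 95 ⊕ 2d = b8
byte 6: ac ⊕ 9c = 30
byte 7: b8 ⊕ e5 = 5d
byte 8: 0c ⊕ 23 = 2f
byte 9: a1 ⊕ 11 = b0

737927ac0bb8305d2fb0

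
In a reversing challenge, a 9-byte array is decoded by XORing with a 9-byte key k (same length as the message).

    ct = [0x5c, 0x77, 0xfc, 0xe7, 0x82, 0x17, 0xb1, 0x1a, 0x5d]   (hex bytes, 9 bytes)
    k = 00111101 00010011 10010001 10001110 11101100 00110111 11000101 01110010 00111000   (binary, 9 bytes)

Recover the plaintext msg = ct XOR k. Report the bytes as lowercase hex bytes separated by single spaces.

61 64 6d 69 6e 20 74 68 65

XOR is its own inverse, so applying the key byte-wise gives the result directly.
byte 0:  92 xor  61 =  97
byte 1: 119 xor  19 = 100
byte 2: 252 xor 145 = 109
byte 3: 231 xor 142 = 105
byte 4: 130 xor 236 = 110
byte 5:  23 xor  55 =  32
byte 6: 177 xor 197 = 116
byte 7:  26 xor 114 = 104
byte 8:  93 xor  56 = 101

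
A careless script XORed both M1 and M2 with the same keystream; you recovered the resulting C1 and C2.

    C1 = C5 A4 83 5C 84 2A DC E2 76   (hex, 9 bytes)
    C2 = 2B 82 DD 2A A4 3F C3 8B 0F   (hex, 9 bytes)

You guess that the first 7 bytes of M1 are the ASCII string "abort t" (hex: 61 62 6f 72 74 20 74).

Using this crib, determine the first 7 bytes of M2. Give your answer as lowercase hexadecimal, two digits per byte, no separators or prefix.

First, C1 ⊕ C2 = (M1 ⊕ K) ⊕ (M2 ⊕ K) = M1 ⊕ M2, so the key drops out. Then M2 = (M1 ⊕ M2) ⊕ M1 over the first 7 bytes.
byte 0: (c5 xor 2b) xor 61 = ee xor 61 = 8f
byte 1: (a4 xor 82) xor 62 = 26 xor 62 = 44
byte 2: (83 xor dd) xor 6f = 5e xor 6f = 31
byte 3: (5c xor 2a) xor 72 = 76 xor 72 = 04
byte 4: (84 xor a4) xor 74 = 20 xor 74 = 54
byte 5: (2a xor 3f) xor 20 = 15 xor 20 = 35
byte 6: (dc xor c3) xor 74 = 1f xor 74 = 6b

8f44310454356b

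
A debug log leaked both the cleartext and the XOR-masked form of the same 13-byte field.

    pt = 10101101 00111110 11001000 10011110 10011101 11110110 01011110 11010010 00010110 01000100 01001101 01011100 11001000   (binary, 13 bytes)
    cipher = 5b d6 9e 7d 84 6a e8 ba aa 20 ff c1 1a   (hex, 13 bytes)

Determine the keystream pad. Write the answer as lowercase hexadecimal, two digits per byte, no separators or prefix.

Since cipher = pt ⊕ pad, XORing both sides with pt gives pad = pt ⊕ cipher.
byte 0: ad ^ 5b = f6
byte 1: 3e ^ d6 = e8
byte 2: c8 ^ 9e = 56
byte 3: 9e ^ 7d = e3
byte 4: 9d ^ 84 = 19
byte 5: f6 ^ 6a = 9c
byte 6: 5e ^ e8 = b6
byte 7: d2 ^ ba = 68
byte 8: 16 ^ aa = bc
byte 9: 44 ^ 20 = 64
byte 10: 4d ^ ff = b2
byte 11: 5c ^ c1 = 9d
byte 12: c8 ^ 1a = d2

f6e856e3199cb668bc64b29dd2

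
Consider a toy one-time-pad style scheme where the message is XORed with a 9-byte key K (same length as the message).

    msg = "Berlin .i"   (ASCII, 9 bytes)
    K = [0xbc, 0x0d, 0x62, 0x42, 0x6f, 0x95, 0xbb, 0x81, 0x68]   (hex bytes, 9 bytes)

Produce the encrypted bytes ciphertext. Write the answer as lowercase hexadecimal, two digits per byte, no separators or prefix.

XOR is its own inverse, so applying the key byte-wise gives the result directly.
 66 ^ 188 = 254
101 ^  13 = 104
114 ^  98 =  16
108 ^  66 =  46
105 ^ 111 =   6
110 ^ 149 = 251
 32 ^ 187 = 155
 46 ^ 129 = 175
105 ^ 104 =   1

fe68102e06fb9baf01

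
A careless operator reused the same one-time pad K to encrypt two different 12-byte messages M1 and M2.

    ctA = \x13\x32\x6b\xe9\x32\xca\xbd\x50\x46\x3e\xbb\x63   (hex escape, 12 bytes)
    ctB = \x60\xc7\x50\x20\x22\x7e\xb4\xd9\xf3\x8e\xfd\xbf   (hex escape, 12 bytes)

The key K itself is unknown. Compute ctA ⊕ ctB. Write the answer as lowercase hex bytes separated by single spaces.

73 f5 3b c9 10 b4 09 89 b5 b0 46 dc

ctA ⊕ ctB = (M1 ⊕ K) ⊕ (M2 ⊕ K) = M1 ⊕ M2 — the shared key cancels under XOR.
13 ^ 60 = 73
32 ^ c7 = f5
6b ^ 50 = 3b
e9 ^ 20 = c9
32 ^ 22 = 10
ca ^ 7e = b4
bd ^ b4 = 09
50 ^ d9 = 89
46 ^ f3 = b5
3e ^ 8e = b0
bb ^ fd = 46
63 ^ bf = dc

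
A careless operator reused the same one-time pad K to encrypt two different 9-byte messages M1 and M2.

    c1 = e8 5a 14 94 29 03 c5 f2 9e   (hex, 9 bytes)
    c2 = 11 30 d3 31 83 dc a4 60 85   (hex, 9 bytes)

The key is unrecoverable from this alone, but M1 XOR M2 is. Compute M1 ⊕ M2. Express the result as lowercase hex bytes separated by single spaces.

c1 ⊕ c2 = (M1 ⊕ K) ⊕ (M2 ⊕ K) = M1 ⊕ M2 — the shared key cancels under XOR.
11101000 ^ 00010001 = 11111001
01011010 ^ 00110000 = 01101010
00010100 ^ 11010011 = 11000111
10010100 ^ 00110001 = 10100101
00101001 ^ 10000011 = 10101010
00000011 ^ 11011100 = 11011111
11000101 ^ 10100100 = 01100001
11110010 ^ 01100000 = 10010010
10011110 ^ 10000101 = 00011011

f9 6a c7 a5 aa df 61 92 1b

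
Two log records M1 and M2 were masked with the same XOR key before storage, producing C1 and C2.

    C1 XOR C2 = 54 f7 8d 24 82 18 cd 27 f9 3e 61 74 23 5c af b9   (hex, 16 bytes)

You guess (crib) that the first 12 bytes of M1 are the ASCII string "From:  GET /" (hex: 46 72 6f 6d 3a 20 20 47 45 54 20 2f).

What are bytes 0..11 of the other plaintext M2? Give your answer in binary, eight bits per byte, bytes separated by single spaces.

00010010 10000101 11100010 01001001 10111000 00111000 11101101 01100000 10111100 01101010 01000001 01011011

Since C1 ⊕ C2 = M1 ⊕ M2, XORing with the guessed M1 bytes yields the corresponding M2 bytes: M2 = (C1 ⊕ C2) ⊕ M1.
54 XOR 46 = 12
f7 XOR 72 = 85
8d XOR 6f = e2
24 XOR 6d = 49
82 XOR 3a = b8
18 XOR 20 = 38
cd XOR 20 = ed
27 XOR 47 = 60
f9 XOR 45 = bc
3e XOR 54 = 6a
61 XOR 20 = 41
74 XOR 2f = 5b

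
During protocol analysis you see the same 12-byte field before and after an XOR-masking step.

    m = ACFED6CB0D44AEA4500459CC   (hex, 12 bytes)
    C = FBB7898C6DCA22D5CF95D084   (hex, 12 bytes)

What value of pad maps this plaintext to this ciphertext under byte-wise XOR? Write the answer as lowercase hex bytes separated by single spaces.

Since C = m ⊕ pad, XORing both sides with m gives pad = m ⊕ C.
byte 0: 172 xor 251 =  87
byte 1: 254 xor 183 =  73
byte 2: 214 xor 137 =  95
byte 3: 203 xor 140 =  71
byte 4:  13 xor 109 =  96
byte 5:  68 xor 202 = 142
byte 6: 174 xor  34 = 140
byte 7: 164 xor 213 = 113
byte 8:  80 xor 207 = 159
byte 9:   4 xor 149 = 145
byte 10:  89 xor 208 = 137
byte 11: 204 xor 132 =  72

57 49 5f 47 60 8e 8c 71 9f 91 89 48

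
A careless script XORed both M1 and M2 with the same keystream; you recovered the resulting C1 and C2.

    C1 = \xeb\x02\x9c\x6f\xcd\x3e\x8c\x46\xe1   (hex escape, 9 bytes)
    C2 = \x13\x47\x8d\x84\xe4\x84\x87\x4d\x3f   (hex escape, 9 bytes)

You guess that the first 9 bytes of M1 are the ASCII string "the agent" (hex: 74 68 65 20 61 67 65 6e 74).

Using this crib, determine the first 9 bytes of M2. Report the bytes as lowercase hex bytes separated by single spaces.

8c 2d 74 cb 48 dd 6e 65 aa

First, C1 ⊕ C2 = (M1 ⊕ K) ⊕ (M2 ⊕ K) = M1 ⊕ M2, so the key drops out. Then M2 = (M1 ⊕ M2) ⊕ M1 over the first 9 bytes.
byte 0: (eb XOR 13) XOR 74 = f8 XOR 74 = 8c
byte 1: (02 XOR 47) XOR 68 = 45 XOR 68 = 2d
byte 2: (9c XOR 8d) XOR 65 = 11 XOR 65 = 74
byte 3: (6f XOR 84) XOR 20 = eb XOR 20 = cb
byte 4: (cd XOR e4) XOR 61 = 29 XOR 61 = 48
byte 5: (3e XOR 84) XOR 67 = ba XOR 67 = dd
byte 6: (8c XOR 87) XOR 65 = 0b XOR 65 = 6e
byte 7: (46 XOR 4d) XOR 6e = 0b XOR 6e = 65
byte 8: (e1 XOR 3f) XOR 74 = de XOR 74 = aa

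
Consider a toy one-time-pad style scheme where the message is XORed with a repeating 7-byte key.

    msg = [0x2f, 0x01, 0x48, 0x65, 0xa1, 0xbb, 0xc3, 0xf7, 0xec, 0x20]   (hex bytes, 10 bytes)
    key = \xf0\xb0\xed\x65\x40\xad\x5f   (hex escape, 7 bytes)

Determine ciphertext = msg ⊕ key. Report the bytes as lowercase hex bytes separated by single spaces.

The 7-byte key repeats, so the effective keystream is f0 b0 ed 65 40 ad 5f f0 b0 ed.
byte 0:  47 xor 240 = 223
byte 1:   1 xor 176 = 177
byte 2:  72 xor 237 = 165
byte 3: 101 xor 101 =   0
byte 4: 161 xor  64 = 225
byte 5: 187 xor 173 =  22
byte 6: 195 xor  95 = 156
byte 7: 247 xor 240 =   7
byte 8: 236 xor 176 =  92
byte 9:  32 xor 237 = 205

df b1 a5 00 e1 16 9c 07 5c cd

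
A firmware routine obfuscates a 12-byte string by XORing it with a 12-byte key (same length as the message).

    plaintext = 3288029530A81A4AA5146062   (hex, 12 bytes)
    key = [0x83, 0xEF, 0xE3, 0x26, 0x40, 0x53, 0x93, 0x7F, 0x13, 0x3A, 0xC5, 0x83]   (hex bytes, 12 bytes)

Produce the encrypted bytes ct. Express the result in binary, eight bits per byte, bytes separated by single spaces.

10110001 01100111 11100001 10110011 01110000 11111011 10001001 00110101 10110110 00101110 10100101 11100001

32 ^ 83 = b1
88 ^ ef = 67
02 ^ e3 = e1
95 ^ 26 = b3
30 ^ 40 = 70
a8 ^ 53 = fb
1a ^ 93 = 89
4a ^ 7f = 35
a5 ^ 13 = b6
14 ^ 3a = 2e
60 ^ c5 = a5
62 ^ 83 = e1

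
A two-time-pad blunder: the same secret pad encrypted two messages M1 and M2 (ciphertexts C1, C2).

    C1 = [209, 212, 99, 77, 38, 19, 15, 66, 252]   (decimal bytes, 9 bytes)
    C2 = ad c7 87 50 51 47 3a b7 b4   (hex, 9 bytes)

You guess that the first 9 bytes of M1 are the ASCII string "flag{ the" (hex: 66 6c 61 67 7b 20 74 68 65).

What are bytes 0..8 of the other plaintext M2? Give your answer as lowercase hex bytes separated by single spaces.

1a 7f 85 7a 0c 74 41 9d 2d

First, C1 ⊕ C2 = (M1 ⊕ K) ⊕ (M2 ⊕ K) = M1 ⊕ M2, so the key drops out. Then M2 = (M1 ⊕ M2) ⊕ M1 over the first 9 bytes.
byte 0: (d1 XOR ad) XOR 66 = 7c XOR 66 = 1a
byte 1: (d4 XOR c7) XOR 6c = 13 XOR 6c = 7f
byte 2: (63 XOR 87) XOR 61 = e4 XOR 61 = 85
byte 3: (4d XOR 50) XOR 67 = 1d XOR 67 = 7a
byte 4: (26 XOR 51) XOR 7b = 77 XOR 7b = 0c
byte 5: (13 XOR 47) XOR 20 = 54 XOR 20 = 74
byte 6: (0f XOR 3a) XOR 74 = 35 XOR 74 = 41
byte 7: (42 XOR b7) XOR 68 = f5 XOR 68 = 9d
byte 8: (fc XOR b4) XOR 65 = 48 XOR 65 = 2d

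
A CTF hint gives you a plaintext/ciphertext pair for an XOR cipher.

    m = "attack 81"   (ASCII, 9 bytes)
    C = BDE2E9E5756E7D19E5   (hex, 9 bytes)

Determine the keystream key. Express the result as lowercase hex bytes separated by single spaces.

Since C = m ⊕ key, XORing both sides with m gives key = m ⊕ C.
61 ⊕ bd = dc
74 ⊕ e2 = 96
74 ⊕ e9 = 9d
61 ⊕ e5 = 84
63 ⊕ 75 = 16
6b ⊕ 6e = 05
20 ⊕ 7d = 5d
38 ⊕ 19 = 21
31 ⊕ e5 = d4

dc 96 9d 84 16 05 5d 21 d4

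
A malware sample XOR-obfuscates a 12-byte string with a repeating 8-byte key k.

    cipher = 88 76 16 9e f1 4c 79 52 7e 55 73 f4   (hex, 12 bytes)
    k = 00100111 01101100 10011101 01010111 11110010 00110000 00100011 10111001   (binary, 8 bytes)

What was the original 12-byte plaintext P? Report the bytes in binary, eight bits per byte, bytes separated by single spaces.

10101111 00011010 10001011 11001001 00000011 01111100 01011010 11101011 01011001 00111001 11101110 10100011

The 8-byte key repeats, so the effective keystream is 27 6c 9d 57 f2 30 23 b9 27 6c 9d 57.
byte 0: 88 xor 27 = af
byte 1: 76 xor 6c = 1a
byte 2: 16 xor 9d = 8b
byte 3: 9e xor 57 = c9
byte 4: f1 xor f2 = 03
byte 5: 4c xor 30 = 7c
byte 6: 79 xor 23 = 5a
byte 7: 52 xor b9 = eb
byte 8: 7e xor 27 = 59
byte 9: 55 xor 6c = 39
byte 10: 73 xor 9d = ee
byte 11: f4 xor 57 = a3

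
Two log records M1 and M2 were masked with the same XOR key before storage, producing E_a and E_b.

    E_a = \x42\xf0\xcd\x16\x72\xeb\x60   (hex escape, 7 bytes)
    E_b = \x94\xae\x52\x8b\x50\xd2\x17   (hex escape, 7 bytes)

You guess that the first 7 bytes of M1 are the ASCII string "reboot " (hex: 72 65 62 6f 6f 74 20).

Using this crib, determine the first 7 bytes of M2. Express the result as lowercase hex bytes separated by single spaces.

a4 3b fd f2 4d 4d 57

First, E_a ⊕ E_b = (M1 ⊕ K) ⊕ (M2 ⊕ K) = M1 ⊕ M2, so the key drops out. Then M2 = (M1 ⊕ M2) ⊕ M1 over the first 7 bytes.
byte 0: (42 ⊕ 94) ⊕ 72 = d6 ⊕ 72 = a4
byte 1: (f0 ⊕ ae) ⊕ 65 = 5e ⊕ 65 = 3b
byte 2: (cd ⊕ 52) ⊕ 62 = 9f ⊕ 62 = fd
byte 3: (16 ⊕ 8b) ⊕ 6f = 9d ⊕ 6f = f2
byte 4: (72 ⊕ 50) ⊕ 6f = 22 ⊕ 6f = 4d
byte 5: (eb ⊕ d2) ⊕ 74 = 39 ⊕ 74 = 4d
byte 6: (60 ⊕ 17) ⊕ 20 = 77 ⊕ 20 = 57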